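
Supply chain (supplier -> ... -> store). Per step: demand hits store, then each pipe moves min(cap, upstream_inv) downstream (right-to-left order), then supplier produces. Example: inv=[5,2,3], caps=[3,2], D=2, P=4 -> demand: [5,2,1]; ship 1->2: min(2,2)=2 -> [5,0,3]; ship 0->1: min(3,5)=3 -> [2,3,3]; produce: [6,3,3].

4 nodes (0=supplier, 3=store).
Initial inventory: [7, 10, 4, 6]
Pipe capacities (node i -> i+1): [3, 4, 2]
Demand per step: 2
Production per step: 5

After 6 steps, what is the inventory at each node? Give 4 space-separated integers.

Step 1: demand=2,sold=2 ship[2->3]=2 ship[1->2]=4 ship[0->1]=3 prod=5 -> inv=[9 9 6 6]
Step 2: demand=2,sold=2 ship[2->3]=2 ship[1->2]=4 ship[0->1]=3 prod=5 -> inv=[11 8 8 6]
Step 3: demand=2,sold=2 ship[2->3]=2 ship[1->2]=4 ship[0->1]=3 prod=5 -> inv=[13 7 10 6]
Step 4: demand=2,sold=2 ship[2->3]=2 ship[1->2]=4 ship[0->1]=3 prod=5 -> inv=[15 6 12 6]
Step 5: demand=2,sold=2 ship[2->3]=2 ship[1->2]=4 ship[0->1]=3 prod=5 -> inv=[17 5 14 6]
Step 6: demand=2,sold=2 ship[2->3]=2 ship[1->2]=4 ship[0->1]=3 prod=5 -> inv=[19 4 16 6]

19 4 16 6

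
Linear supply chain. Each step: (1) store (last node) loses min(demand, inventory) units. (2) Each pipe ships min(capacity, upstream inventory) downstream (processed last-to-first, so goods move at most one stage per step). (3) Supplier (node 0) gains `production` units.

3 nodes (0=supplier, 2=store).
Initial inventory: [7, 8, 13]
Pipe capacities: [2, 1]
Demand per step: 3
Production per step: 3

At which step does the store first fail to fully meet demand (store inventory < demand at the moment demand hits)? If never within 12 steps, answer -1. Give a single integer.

Step 1: demand=3,sold=3 ship[1->2]=1 ship[0->1]=2 prod=3 -> [8 9 11]
Step 2: demand=3,sold=3 ship[1->2]=1 ship[0->1]=2 prod=3 -> [9 10 9]
Step 3: demand=3,sold=3 ship[1->2]=1 ship[0->1]=2 prod=3 -> [10 11 7]
Step 4: demand=3,sold=3 ship[1->2]=1 ship[0->1]=2 prod=3 -> [11 12 5]
Step 5: demand=3,sold=3 ship[1->2]=1 ship[0->1]=2 prod=3 -> [12 13 3]
Step 6: demand=3,sold=3 ship[1->2]=1 ship[0->1]=2 prod=3 -> [13 14 1]
Step 7: demand=3,sold=1 ship[1->2]=1 ship[0->1]=2 prod=3 -> [14 15 1]
Step 8: demand=3,sold=1 ship[1->2]=1 ship[0->1]=2 prod=3 -> [15 16 1]
Step 9: demand=3,sold=1 ship[1->2]=1 ship[0->1]=2 prod=3 -> [16 17 1]
Step 10: demand=3,sold=1 ship[1->2]=1 ship[0->1]=2 prod=3 -> [17 18 1]
Step 11: demand=3,sold=1 ship[1->2]=1 ship[0->1]=2 prod=3 -> [18 19 1]
Step 12: demand=3,sold=1 ship[1->2]=1 ship[0->1]=2 prod=3 -> [19 20 1]
First stockout at step 7

7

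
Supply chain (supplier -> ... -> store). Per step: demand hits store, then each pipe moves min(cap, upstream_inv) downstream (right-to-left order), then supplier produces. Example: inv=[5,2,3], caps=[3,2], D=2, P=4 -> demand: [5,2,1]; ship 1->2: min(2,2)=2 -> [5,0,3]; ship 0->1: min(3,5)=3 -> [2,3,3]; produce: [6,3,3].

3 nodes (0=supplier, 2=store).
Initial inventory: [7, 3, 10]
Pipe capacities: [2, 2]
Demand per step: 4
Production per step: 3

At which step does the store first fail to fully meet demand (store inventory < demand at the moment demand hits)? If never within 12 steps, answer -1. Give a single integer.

Step 1: demand=4,sold=4 ship[1->2]=2 ship[0->1]=2 prod=3 -> [8 3 8]
Step 2: demand=4,sold=4 ship[1->2]=2 ship[0->1]=2 prod=3 -> [9 3 6]
Step 3: demand=4,sold=4 ship[1->2]=2 ship[0->1]=2 prod=3 -> [10 3 4]
Step 4: demand=4,sold=4 ship[1->2]=2 ship[0->1]=2 prod=3 -> [11 3 2]
Step 5: demand=4,sold=2 ship[1->2]=2 ship[0->1]=2 prod=3 -> [12 3 2]
Step 6: demand=4,sold=2 ship[1->2]=2 ship[0->1]=2 prod=3 -> [13 3 2]
Step 7: demand=4,sold=2 ship[1->2]=2 ship[0->1]=2 prod=3 -> [14 3 2]
Step 8: demand=4,sold=2 ship[1->2]=2 ship[0->1]=2 prod=3 -> [15 3 2]
Step 9: demand=4,sold=2 ship[1->2]=2 ship[0->1]=2 prod=3 -> [16 3 2]
Step 10: demand=4,sold=2 ship[1->2]=2 ship[0->1]=2 prod=3 -> [17 3 2]
Step 11: demand=4,sold=2 ship[1->2]=2 ship[0->1]=2 prod=3 -> [18 3 2]
Step 12: demand=4,sold=2 ship[1->2]=2 ship[0->1]=2 prod=3 -> [19 3 2]
First stockout at step 5

5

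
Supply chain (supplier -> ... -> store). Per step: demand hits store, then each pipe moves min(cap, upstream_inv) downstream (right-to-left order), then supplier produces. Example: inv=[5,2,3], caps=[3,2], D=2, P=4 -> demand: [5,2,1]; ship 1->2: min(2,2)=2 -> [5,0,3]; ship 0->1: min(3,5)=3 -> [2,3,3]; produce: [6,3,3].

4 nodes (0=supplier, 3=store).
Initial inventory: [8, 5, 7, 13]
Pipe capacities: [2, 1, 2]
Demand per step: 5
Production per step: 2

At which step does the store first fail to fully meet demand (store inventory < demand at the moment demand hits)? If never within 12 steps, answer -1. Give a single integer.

Step 1: demand=5,sold=5 ship[2->3]=2 ship[1->2]=1 ship[0->1]=2 prod=2 -> [8 6 6 10]
Step 2: demand=5,sold=5 ship[2->3]=2 ship[1->2]=1 ship[0->1]=2 prod=2 -> [8 7 5 7]
Step 3: demand=5,sold=5 ship[2->3]=2 ship[1->2]=1 ship[0->1]=2 prod=2 -> [8 8 4 4]
Step 4: demand=5,sold=4 ship[2->3]=2 ship[1->2]=1 ship[0->1]=2 prod=2 -> [8 9 3 2]
Step 5: demand=5,sold=2 ship[2->3]=2 ship[1->2]=1 ship[0->1]=2 prod=2 -> [8 10 2 2]
Step 6: demand=5,sold=2 ship[2->3]=2 ship[1->2]=1 ship[0->1]=2 prod=2 -> [8 11 1 2]
Step 7: demand=5,sold=2 ship[2->3]=1 ship[1->2]=1 ship[0->1]=2 prod=2 -> [8 12 1 1]
Step 8: demand=5,sold=1 ship[2->3]=1 ship[1->2]=1 ship[0->1]=2 prod=2 -> [8 13 1 1]
Step 9: demand=5,sold=1 ship[2->3]=1 ship[1->2]=1 ship[0->1]=2 prod=2 -> [8 14 1 1]
Step 10: demand=5,sold=1 ship[2->3]=1 ship[1->2]=1 ship[0->1]=2 prod=2 -> [8 15 1 1]
Step 11: demand=5,sold=1 ship[2->3]=1 ship[1->2]=1 ship[0->1]=2 prod=2 -> [8 16 1 1]
Step 12: demand=5,sold=1 ship[2->3]=1 ship[1->2]=1 ship[0->1]=2 prod=2 -> [8 17 1 1]
First stockout at step 4

4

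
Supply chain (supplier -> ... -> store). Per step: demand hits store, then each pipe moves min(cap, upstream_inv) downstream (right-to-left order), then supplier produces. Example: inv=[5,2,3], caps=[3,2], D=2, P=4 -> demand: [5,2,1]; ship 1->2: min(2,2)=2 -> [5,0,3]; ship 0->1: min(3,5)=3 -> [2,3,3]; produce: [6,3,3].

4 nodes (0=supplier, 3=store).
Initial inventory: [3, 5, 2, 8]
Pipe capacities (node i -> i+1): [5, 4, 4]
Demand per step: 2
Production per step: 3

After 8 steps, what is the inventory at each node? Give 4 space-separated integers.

Step 1: demand=2,sold=2 ship[2->3]=2 ship[1->2]=4 ship[0->1]=3 prod=3 -> inv=[3 4 4 8]
Step 2: demand=2,sold=2 ship[2->3]=4 ship[1->2]=4 ship[0->1]=3 prod=3 -> inv=[3 3 4 10]
Step 3: demand=2,sold=2 ship[2->3]=4 ship[1->2]=3 ship[0->1]=3 prod=3 -> inv=[3 3 3 12]
Step 4: demand=2,sold=2 ship[2->3]=3 ship[1->2]=3 ship[0->1]=3 prod=3 -> inv=[3 3 3 13]
Step 5: demand=2,sold=2 ship[2->3]=3 ship[1->2]=3 ship[0->1]=3 prod=3 -> inv=[3 3 3 14]
Step 6: demand=2,sold=2 ship[2->3]=3 ship[1->2]=3 ship[0->1]=3 prod=3 -> inv=[3 3 3 15]
Step 7: demand=2,sold=2 ship[2->3]=3 ship[1->2]=3 ship[0->1]=3 prod=3 -> inv=[3 3 3 16]
Step 8: demand=2,sold=2 ship[2->3]=3 ship[1->2]=3 ship[0->1]=3 prod=3 -> inv=[3 3 3 17]

3 3 3 17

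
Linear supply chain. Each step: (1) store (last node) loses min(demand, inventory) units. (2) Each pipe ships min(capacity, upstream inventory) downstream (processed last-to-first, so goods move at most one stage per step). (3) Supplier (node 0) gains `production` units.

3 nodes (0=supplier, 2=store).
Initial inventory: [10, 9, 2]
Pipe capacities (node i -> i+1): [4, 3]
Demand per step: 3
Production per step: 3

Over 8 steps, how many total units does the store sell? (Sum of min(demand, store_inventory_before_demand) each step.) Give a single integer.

Answer: 23

Derivation:
Step 1: sold=2 (running total=2) -> [9 10 3]
Step 2: sold=3 (running total=5) -> [8 11 3]
Step 3: sold=3 (running total=8) -> [7 12 3]
Step 4: sold=3 (running total=11) -> [6 13 3]
Step 5: sold=3 (running total=14) -> [5 14 3]
Step 6: sold=3 (running total=17) -> [4 15 3]
Step 7: sold=3 (running total=20) -> [3 16 3]
Step 8: sold=3 (running total=23) -> [3 16 3]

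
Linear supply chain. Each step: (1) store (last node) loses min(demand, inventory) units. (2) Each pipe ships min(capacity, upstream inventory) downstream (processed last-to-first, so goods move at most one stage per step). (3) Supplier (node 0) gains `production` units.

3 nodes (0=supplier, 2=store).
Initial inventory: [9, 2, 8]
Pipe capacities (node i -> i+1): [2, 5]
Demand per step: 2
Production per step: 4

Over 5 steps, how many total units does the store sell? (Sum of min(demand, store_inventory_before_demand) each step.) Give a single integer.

Step 1: sold=2 (running total=2) -> [11 2 8]
Step 2: sold=2 (running total=4) -> [13 2 8]
Step 3: sold=2 (running total=6) -> [15 2 8]
Step 4: sold=2 (running total=8) -> [17 2 8]
Step 5: sold=2 (running total=10) -> [19 2 8]

Answer: 10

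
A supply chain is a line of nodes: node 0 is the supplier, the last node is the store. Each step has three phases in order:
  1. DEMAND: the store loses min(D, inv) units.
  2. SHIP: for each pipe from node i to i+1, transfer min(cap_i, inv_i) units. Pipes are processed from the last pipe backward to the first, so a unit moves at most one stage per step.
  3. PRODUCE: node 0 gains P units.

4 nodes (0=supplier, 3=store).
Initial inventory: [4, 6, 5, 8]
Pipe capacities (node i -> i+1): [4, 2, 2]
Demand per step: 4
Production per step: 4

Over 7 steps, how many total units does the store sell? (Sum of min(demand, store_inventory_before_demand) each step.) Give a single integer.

Answer: 20

Derivation:
Step 1: sold=4 (running total=4) -> [4 8 5 6]
Step 2: sold=4 (running total=8) -> [4 10 5 4]
Step 3: sold=4 (running total=12) -> [4 12 5 2]
Step 4: sold=2 (running total=14) -> [4 14 5 2]
Step 5: sold=2 (running total=16) -> [4 16 5 2]
Step 6: sold=2 (running total=18) -> [4 18 5 2]
Step 7: sold=2 (running total=20) -> [4 20 5 2]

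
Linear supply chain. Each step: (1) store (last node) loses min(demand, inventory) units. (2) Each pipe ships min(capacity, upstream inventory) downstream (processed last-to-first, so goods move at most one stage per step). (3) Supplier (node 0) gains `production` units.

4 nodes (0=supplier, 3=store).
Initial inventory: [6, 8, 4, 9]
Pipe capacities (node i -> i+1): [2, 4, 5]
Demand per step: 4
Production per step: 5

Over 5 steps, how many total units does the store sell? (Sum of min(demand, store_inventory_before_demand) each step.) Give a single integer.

Step 1: sold=4 (running total=4) -> [9 6 4 9]
Step 2: sold=4 (running total=8) -> [12 4 4 9]
Step 3: sold=4 (running total=12) -> [15 2 4 9]
Step 4: sold=4 (running total=16) -> [18 2 2 9]
Step 5: sold=4 (running total=20) -> [21 2 2 7]

Answer: 20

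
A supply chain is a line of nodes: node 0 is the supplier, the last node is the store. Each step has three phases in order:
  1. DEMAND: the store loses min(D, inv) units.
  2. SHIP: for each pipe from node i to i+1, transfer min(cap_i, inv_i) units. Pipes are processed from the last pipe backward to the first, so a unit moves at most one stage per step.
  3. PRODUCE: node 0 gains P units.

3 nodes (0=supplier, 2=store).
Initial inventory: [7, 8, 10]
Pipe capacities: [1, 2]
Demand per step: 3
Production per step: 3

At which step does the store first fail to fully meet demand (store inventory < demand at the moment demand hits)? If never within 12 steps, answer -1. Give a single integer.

Step 1: demand=3,sold=3 ship[1->2]=2 ship[0->1]=1 prod=3 -> [9 7 9]
Step 2: demand=3,sold=3 ship[1->2]=2 ship[0->1]=1 prod=3 -> [11 6 8]
Step 3: demand=3,sold=3 ship[1->2]=2 ship[0->1]=1 prod=3 -> [13 5 7]
Step 4: demand=3,sold=3 ship[1->2]=2 ship[0->1]=1 prod=3 -> [15 4 6]
Step 5: demand=3,sold=3 ship[1->2]=2 ship[0->1]=1 prod=3 -> [17 3 5]
Step 6: demand=3,sold=3 ship[1->2]=2 ship[0->1]=1 prod=3 -> [19 2 4]
Step 7: demand=3,sold=3 ship[1->2]=2 ship[0->1]=1 prod=3 -> [21 1 3]
Step 8: demand=3,sold=3 ship[1->2]=1 ship[0->1]=1 prod=3 -> [23 1 1]
Step 9: demand=3,sold=1 ship[1->2]=1 ship[0->1]=1 prod=3 -> [25 1 1]
Step 10: demand=3,sold=1 ship[1->2]=1 ship[0->1]=1 prod=3 -> [27 1 1]
Step 11: demand=3,sold=1 ship[1->2]=1 ship[0->1]=1 prod=3 -> [29 1 1]
Step 12: demand=3,sold=1 ship[1->2]=1 ship[0->1]=1 prod=3 -> [31 1 1]
First stockout at step 9

9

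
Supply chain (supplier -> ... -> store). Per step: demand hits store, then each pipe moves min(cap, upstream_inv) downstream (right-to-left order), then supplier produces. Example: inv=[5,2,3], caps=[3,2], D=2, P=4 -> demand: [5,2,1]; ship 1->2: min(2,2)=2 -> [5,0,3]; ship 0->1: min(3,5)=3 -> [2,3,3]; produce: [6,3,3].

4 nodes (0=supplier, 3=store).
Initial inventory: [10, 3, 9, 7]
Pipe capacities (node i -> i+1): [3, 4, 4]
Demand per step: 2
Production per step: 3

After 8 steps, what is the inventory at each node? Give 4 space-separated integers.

Step 1: demand=2,sold=2 ship[2->3]=4 ship[1->2]=3 ship[0->1]=3 prod=3 -> inv=[10 3 8 9]
Step 2: demand=2,sold=2 ship[2->3]=4 ship[1->2]=3 ship[0->1]=3 prod=3 -> inv=[10 3 7 11]
Step 3: demand=2,sold=2 ship[2->3]=4 ship[1->2]=3 ship[0->1]=3 prod=3 -> inv=[10 3 6 13]
Step 4: demand=2,sold=2 ship[2->3]=4 ship[1->2]=3 ship[0->1]=3 prod=3 -> inv=[10 3 5 15]
Step 5: demand=2,sold=2 ship[2->3]=4 ship[1->2]=3 ship[0->1]=3 prod=3 -> inv=[10 3 4 17]
Step 6: demand=2,sold=2 ship[2->3]=4 ship[1->2]=3 ship[0->1]=3 prod=3 -> inv=[10 3 3 19]
Step 7: demand=2,sold=2 ship[2->3]=3 ship[1->2]=3 ship[0->1]=3 prod=3 -> inv=[10 3 3 20]
Step 8: demand=2,sold=2 ship[2->3]=3 ship[1->2]=3 ship[0->1]=3 prod=3 -> inv=[10 3 3 21]

10 3 3 21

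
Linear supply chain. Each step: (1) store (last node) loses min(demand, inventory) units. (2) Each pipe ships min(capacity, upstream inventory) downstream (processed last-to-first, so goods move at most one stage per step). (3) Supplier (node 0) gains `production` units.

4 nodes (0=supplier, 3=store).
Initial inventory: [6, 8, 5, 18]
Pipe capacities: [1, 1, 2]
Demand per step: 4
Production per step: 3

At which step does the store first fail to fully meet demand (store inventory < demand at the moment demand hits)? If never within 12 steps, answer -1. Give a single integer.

Step 1: demand=4,sold=4 ship[2->3]=2 ship[1->2]=1 ship[0->1]=1 prod=3 -> [8 8 4 16]
Step 2: demand=4,sold=4 ship[2->3]=2 ship[1->2]=1 ship[0->1]=1 prod=3 -> [10 8 3 14]
Step 3: demand=4,sold=4 ship[2->3]=2 ship[1->2]=1 ship[0->1]=1 prod=3 -> [12 8 2 12]
Step 4: demand=4,sold=4 ship[2->3]=2 ship[1->2]=1 ship[0->1]=1 prod=3 -> [14 8 1 10]
Step 5: demand=4,sold=4 ship[2->3]=1 ship[1->2]=1 ship[0->1]=1 prod=3 -> [16 8 1 7]
Step 6: demand=4,sold=4 ship[2->3]=1 ship[1->2]=1 ship[0->1]=1 prod=3 -> [18 8 1 4]
Step 7: demand=4,sold=4 ship[2->3]=1 ship[1->2]=1 ship[0->1]=1 prod=3 -> [20 8 1 1]
Step 8: demand=4,sold=1 ship[2->3]=1 ship[1->2]=1 ship[0->1]=1 prod=3 -> [22 8 1 1]
Step 9: demand=4,sold=1 ship[2->3]=1 ship[1->2]=1 ship[0->1]=1 prod=3 -> [24 8 1 1]
Step 10: demand=4,sold=1 ship[2->3]=1 ship[1->2]=1 ship[0->1]=1 prod=3 -> [26 8 1 1]
Step 11: demand=4,sold=1 ship[2->3]=1 ship[1->2]=1 ship[0->1]=1 prod=3 -> [28 8 1 1]
Step 12: demand=4,sold=1 ship[2->3]=1 ship[1->2]=1 ship[0->1]=1 prod=3 -> [30 8 1 1]
First stockout at step 8

8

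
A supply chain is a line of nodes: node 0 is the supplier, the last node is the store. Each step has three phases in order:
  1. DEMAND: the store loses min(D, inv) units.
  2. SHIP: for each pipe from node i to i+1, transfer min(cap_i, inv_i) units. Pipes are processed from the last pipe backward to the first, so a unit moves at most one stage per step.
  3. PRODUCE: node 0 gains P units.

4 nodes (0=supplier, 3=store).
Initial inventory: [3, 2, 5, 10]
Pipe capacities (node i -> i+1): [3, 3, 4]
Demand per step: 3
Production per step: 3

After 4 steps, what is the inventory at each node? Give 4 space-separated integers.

Step 1: demand=3,sold=3 ship[2->3]=4 ship[1->2]=2 ship[0->1]=3 prod=3 -> inv=[3 3 3 11]
Step 2: demand=3,sold=3 ship[2->3]=3 ship[1->2]=3 ship[0->1]=3 prod=3 -> inv=[3 3 3 11]
Step 3: demand=3,sold=3 ship[2->3]=3 ship[1->2]=3 ship[0->1]=3 prod=3 -> inv=[3 3 3 11]
Step 4: demand=3,sold=3 ship[2->3]=3 ship[1->2]=3 ship[0->1]=3 prod=3 -> inv=[3 3 3 11]

3 3 3 11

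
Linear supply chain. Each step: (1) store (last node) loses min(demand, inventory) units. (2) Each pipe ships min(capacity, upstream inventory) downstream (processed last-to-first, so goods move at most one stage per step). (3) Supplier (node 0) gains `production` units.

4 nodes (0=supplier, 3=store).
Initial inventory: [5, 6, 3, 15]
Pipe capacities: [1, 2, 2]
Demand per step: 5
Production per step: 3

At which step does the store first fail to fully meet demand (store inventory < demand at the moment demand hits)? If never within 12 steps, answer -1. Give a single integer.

Step 1: demand=5,sold=5 ship[2->3]=2 ship[1->2]=2 ship[0->1]=1 prod=3 -> [7 5 3 12]
Step 2: demand=5,sold=5 ship[2->3]=2 ship[1->2]=2 ship[0->1]=1 prod=3 -> [9 4 3 9]
Step 3: demand=5,sold=5 ship[2->3]=2 ship[1->2]=2 ship[0->1]=1 prod=3 -> [11 3 3 6]
Step 4: demand=5,sold=5 ship[2->3]=2 ship[1->2]=2 ship[0->1]=1 prod=3 -> [13 2 3 3]
Step 5: demand=5,sold=3 ship[2->3]=2 ship[1->2]=2 ship[0->1]=1 prod=3 -> [15 1 3 2]
Step 6: demand=5,sold=2 ship[2->3]=2 ship[1->2]=1 ship[0->1]=1 prod=3 -> [17 1 2 2]
Step 7: demand=5,sold=2 ship[2->3]=2 ship[1->2]=1 ship[0->1]=1 prod=3 -> [19 1 1 2]
Step 8: demand=5,sold=2 ship[2->3]=1 ship[1->2]=1 ship[0->1]=1 prod=3 -> [21 1 1 1]
Step 9: demand=5,sold=1 ship[2->3]=1 ship[1->2]=1 ship[0->1]=1 prod=3 -> [23 1 1 1]
Step 10: demand=5,sold=1 ship[2->3]=1 ship[1->2]=1 ship[0->1]=1 prod=3 -> [25 1 1 1]
Step 11: demand=5,sold=1 ship[2->3]=1 ship[1->2]=1 ship[0->1]=1 prod=3 -> [27 1 1 1]
Step 12: demand=5,sold=1 ship[2->3]=1 ship[1->2]=1 ship[0->1]=1 prod=3 -> [29 1 1 1]
First stockout at step 5

5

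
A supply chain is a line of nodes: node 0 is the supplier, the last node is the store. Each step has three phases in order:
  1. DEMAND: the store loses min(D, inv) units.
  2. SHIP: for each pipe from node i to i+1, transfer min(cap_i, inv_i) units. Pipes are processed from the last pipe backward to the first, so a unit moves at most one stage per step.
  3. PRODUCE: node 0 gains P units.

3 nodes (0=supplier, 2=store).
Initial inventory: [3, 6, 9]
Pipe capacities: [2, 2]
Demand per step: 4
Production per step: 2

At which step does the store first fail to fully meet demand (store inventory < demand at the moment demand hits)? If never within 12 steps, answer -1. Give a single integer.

Step 1: demand=4,sold=4 ship[1->2]=2 ship[0->1]=2 prod=2 -> [3 6 7]
Step 2: demand=4,sold=4 ship[1->2]=2 ship[0->1]=2 prod=2 -> [3 6 5]
Step 3: demand=4,sold=4 ship[1->2]=2 ship[0->1]=2 prod=2 -> [3 6 3]
Step 4: demand=4,sold=3 ship[1->2]=2 ship[0->1]=2 prod=2 -> [3 6 2]
Step 5: demand=4,sold=2 ship[1->2]=2 ship[0->1]=2 prod=2 -> [3 6 2]
Step 6: demand=4,sold=2 ship[1->2]=2 ship[0->1]=2 prod=2 -> [3 6 2]
Step 7: demand=4,sold=2 ship[1->2]=2 ship[0->1]=2 prod=2 -> [3 6 2]
Step 8: demand=4,sold=2 ship[1->2]=2 ship[0->1]=2 prod=2 -> [3 6 2]
Step 9: demand=4,sold=2 ship[1->2]=2 ship[0->1]=2 prod=2 -> [3 6 2]
Step 10: demand=4,sold=2 ship[1->2]=2 ship[0->1]=2 prod=2 -> [3 6 2]
Step 11: demand=4,sold=2 ship[1->2]=2 ship[0->1]=2 prod=2 -> [3 6 2]
Step 12: demand=4,sold=2 ship[1->2]=2 ship[0->1]=2 prod=2 -> [3 6 2]
First stockout at step 4

4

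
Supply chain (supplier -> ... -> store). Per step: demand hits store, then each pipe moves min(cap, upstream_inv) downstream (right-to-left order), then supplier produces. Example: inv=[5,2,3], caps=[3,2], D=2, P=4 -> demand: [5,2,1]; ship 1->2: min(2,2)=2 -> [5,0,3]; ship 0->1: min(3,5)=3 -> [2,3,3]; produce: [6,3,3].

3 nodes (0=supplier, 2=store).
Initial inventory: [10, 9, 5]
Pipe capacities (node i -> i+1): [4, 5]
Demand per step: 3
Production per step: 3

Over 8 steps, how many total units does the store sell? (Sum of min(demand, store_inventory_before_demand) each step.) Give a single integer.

Answer: 24

Derivation:
Step 1: sold=3 (running total=3) -> [9 8 7]
Step 2: sold=3 (running total=6) -> [8 7 9]
Step 3: sold=3 (running total=9) -> [7 6 11]
Step 4: sold=3 (running total=12) -> [6 5 13]
Step 5: sold=3 (running total=15) -> [5 4 15]
Step 6: sold=3 (running total=18) -> [4 4 16]
Step 7: sold=3 (running total=21) -> [3 4 17]
Step 8: sold=3 (running total=24) -> [3 3 18]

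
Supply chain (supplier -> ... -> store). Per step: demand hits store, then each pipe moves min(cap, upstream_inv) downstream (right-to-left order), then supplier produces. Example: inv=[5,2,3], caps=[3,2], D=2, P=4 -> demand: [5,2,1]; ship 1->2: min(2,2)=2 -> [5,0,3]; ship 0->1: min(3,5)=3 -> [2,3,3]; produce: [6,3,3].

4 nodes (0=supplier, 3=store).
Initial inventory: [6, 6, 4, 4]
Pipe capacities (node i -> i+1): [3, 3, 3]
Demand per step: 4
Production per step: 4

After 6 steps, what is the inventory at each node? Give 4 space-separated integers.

Step 1: demand=4,sold=4 ship[2->3]=3 ship[1->2]=3 ship[0->1]=3 prod=4 -> inv=[7 6 4 3]
Step 2: demand=4,sold=3 ship[2->3]=3 ship[1->2]=3 ship[0->1]=3 prod=4 -> inv=[8 6 4 3]
Step 3: demand=4,sold=3 ship[2->3]=3 ship[1->2]=3 ship[0->1]=3 prod=4 -> inv=[9 6 4 3]
Step 4: demand=4,sold=3 ship[2->3]=3 ship[1->2]=3 ship[0->1]=3 prod=4 -> inv=[10 6 4 3]
Step 5: demand=4,sold=3 ship[2->3]=3 ship[1->2]=3 ship[0->1]=3 prod=4 -> inv=[11 6 4 3]
Step 6: demand=4,sold=3 ship[2->3]=3 ship[1->2]=3 ship[0->1]=3 prod=4 -> inv=[12 6 4 3]

12 6 4 3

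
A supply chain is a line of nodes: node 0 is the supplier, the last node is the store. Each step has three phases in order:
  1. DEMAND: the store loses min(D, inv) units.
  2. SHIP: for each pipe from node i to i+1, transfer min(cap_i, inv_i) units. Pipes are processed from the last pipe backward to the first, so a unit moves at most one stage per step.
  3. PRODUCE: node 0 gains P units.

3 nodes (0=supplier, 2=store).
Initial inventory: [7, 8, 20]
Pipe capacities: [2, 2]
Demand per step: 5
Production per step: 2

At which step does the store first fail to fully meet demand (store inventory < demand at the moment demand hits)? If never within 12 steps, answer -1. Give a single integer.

Step 1: demand=5,sold=5 ship[1->2]=2 ship[0->1]=2 prod=2 -> [7 8 17]
Step 2: demand=5,sold=5 ship[1->2]=2 ship[0->1]=2 prod=2 -> [7 8 14]
Step 3: demand=5,sold=5 ship[1->2]=2 ship[0->1]=2 prod=2 -> [7 8 11]
Step 4: demand=5,sold=5 ship[1->2]=2 ship[0->1]=2 prod=2 -> [7 8 8]
Step 5: demand=5,sold=5 ship[1->2]=2 ship[0->1]=2 prod=2 -> [7 8 5]
Step 6: demand=5,sold=5 ship[1->2]=2 ship[0->1]=2 prod=2 -> [7 8 2]
Step 7: demand=5,sold=2 ship[1->2]=2 ship[0->1]=2 prod=2 -> [7 8 2]
Step 8: demand=5,sold=2 ship[1->2]=2 ship[0->1]=2 prod=2 -> [7 8 2]
Step 9: demand=5,sold=2 ship[1->2]=2 ship[0->1]=2 prod=2 -> [7 8 2]
Step 10: demand=5,sold=2 ship[1->2]=2 ship[0->1]=2 prod=2 -> [7 8 2]
Step 11: demand=5,sold=2 ship[1->2]=2 ship[0->1]=2 prod=2 -> [7 8 2]
Step 12: demand=5,sold=2 ship[1->2]=2 ship[0->1]=2 prod=2 -> [7 8 2]
First stockout at step 7

7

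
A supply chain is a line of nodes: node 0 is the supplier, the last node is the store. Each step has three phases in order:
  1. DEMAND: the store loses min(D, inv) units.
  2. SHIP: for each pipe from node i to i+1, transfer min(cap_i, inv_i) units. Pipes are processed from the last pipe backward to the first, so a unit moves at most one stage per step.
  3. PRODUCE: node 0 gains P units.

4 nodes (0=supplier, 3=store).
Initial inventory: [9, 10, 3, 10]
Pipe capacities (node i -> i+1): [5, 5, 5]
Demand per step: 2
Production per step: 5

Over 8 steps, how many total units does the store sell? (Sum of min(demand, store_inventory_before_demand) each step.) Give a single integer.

Step 1: sold=2 (running total=2) -> [9 10 5 11]
Step 2: sold=2 (running total=4) -> [9 10 5 14]
Step 3: sold=2 (running total=6) -> [9 10 5 17]
Step 4: sold=2 (running total=8) -> [9 10 5 20]
Step 5: sold=2 (running total=10) -> [9 10 5 23]
Step 6: sold=2 (running total=12) -> [9 10 5 26]
Step 7: sold=2 (running total=14) -> [9 10 5 29]
Step 8: sold=2 (running total=16) -> [9 10 5 32]

Answer: 16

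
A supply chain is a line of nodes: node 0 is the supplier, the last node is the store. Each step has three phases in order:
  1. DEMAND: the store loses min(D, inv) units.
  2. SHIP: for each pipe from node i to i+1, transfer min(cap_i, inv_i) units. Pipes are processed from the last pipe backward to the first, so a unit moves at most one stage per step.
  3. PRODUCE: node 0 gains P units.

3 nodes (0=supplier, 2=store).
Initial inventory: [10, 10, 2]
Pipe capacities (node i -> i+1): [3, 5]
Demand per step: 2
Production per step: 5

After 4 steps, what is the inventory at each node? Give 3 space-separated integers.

Step 1: demand=2,sold=2 ship[1->2]=5 ship[0->1]=3 prod=5 -> inv=[12 8 5]
Step 2: demand=2,sold=2 ship[1->2]=5 ship[0->1]=3 prod=5 -> inv=[14 6 8]
Step 3: demand=2,sold=2 ship[1->2]=5 ship[0->1]=3 prod=5 -> inv=[16 4 11]
Step 4: demand=2,sold=2 ship[1->2]=4 ship[0->1]=3 prod=5 -> inv=[18 3 13]

18 3 13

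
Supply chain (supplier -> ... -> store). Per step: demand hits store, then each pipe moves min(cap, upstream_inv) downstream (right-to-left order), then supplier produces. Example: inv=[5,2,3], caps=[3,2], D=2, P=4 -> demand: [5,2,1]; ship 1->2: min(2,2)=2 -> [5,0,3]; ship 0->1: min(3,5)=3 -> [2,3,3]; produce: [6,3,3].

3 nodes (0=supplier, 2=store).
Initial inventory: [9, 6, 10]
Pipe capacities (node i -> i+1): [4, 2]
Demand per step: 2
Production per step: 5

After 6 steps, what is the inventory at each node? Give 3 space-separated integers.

Step 1: demand=2,sold=2 ship[1->2]=2 ship[0->1]=4 prod=5 -> inv=[10 8 10]
Step 2: demand=2,sold=2 ship[1->2]=2 ship[0->1]=4 prod=5 -> inv=[11 10 10]
Step 3: demand=2,sold=2 ship[1->2]=2 ship[0->1]=4 prod=5 -> inv=[12 12 10]
Step 4: demand=2,sold=2 ship[1->2]=2 ship[0->1]=4 prod=5 -> inv=[13 14 10]
Step 5: demand=2,sold=2 ship[1->2]=2 ship[0->1]=4 prod=5 -> inv=[14 16 10]
Step 6: demand=2,sold=2 ship[1->2]=2 ship[0->1]=4 prod=5 -> inv=[15 18 10]

15 18 10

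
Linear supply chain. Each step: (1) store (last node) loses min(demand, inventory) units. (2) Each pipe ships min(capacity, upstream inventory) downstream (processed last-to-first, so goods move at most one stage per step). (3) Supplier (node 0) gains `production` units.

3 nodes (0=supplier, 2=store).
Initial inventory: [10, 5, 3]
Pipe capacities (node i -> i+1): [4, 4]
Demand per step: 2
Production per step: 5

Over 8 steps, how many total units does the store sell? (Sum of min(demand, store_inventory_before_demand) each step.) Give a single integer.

Step 1: sold=2 (running total=2) -> [11 5 5]
Step 2: sold=2 (running total=4) -> [12 5 7]
Step 3: sold=2 (running total=6) -> [13 5 9]
Step 4: sold=2 (running total=8) -> [14 5 11]
Step 5: sold=2 (running total=10) -> [15 5 13]
Step 6: sold=2 (running total=12) -> [16 5 15]
Step 7: sold=2 (running total=14) -> [17 5 17]
Step 8: sold=2 (running total=16) -> [18 5 19]

Answer: 16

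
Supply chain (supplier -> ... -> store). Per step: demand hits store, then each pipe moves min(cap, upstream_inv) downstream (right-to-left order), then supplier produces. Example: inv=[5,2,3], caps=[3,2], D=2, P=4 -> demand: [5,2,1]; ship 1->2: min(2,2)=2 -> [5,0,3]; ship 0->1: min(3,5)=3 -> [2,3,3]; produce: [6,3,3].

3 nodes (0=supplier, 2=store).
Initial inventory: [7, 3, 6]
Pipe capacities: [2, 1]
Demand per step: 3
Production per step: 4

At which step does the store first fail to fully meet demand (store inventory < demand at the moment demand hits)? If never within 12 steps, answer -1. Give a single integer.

Step 1: demand=3,sold=3 ship[1->2]=1 ship[0->1]=2 prod=4 -> [9 4 4]
Step 2: demand=3,sold=3 ship[1->2]=1 ship[0->1]=2 prod=4 -> [11 5 2]
Step 3: demand=3,sold=2 ship[1->2]=1 ship[0->1]=2 prod=4 -> [13 6 1]
Step 4: demand=3,sold=1 ship[1->2]=1 ship[0->1]=2 prod=4 -> [15 7 1]
Step 5: demand=3,sold=1 ship[1->2]=1 ship[0->1]=2 prod=4 -> [17 8 1]
Step 6: demand=3,sold=1 ship[1->2]=1 ship[0->1]=2 prod=4 -> [19 9 1]
Step 7: demand=3,sold=1 ship[1->2]=1 ship[0->1]=2 prod=4 -> [21 10 1]
Step 8: demand=3,sold=1 ship[1->2]=1 ship[0->1]=2 prod=4 -> [23 11 1]
Step 9: demand=3,sold=1 ship[1->2]=1 ship[0->1]=2 prod=4 -> [25 12 1]
Step 10: demand=3,sold=1 ship[1->2]=1 ship[0->1]=2 prod=4 -> [27 13 1]
Step 11: demand=3,sold=1 ship[1->2]=1 ship[0->1]=2 prod=4 -> [29 14 1]
Step 12: demand=3,sold=1 ship[1->2]=1 ship[0->1]=2 prod=4 -> [31 15 1]
First stockout at step 3

3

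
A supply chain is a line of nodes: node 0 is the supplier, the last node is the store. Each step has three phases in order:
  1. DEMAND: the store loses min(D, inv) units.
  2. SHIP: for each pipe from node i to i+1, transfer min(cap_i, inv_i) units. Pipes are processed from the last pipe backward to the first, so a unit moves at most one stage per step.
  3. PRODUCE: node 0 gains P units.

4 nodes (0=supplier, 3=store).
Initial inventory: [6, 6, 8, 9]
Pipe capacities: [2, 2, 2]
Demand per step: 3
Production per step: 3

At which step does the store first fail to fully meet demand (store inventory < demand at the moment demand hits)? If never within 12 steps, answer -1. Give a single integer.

Step 1: demand=3,sold=3 ship[2->3]=2 ship[1->2]=2 ship[0->1]=2 prod=3 -> [7 6 8 8]
Step 2: demand=3,sold=3 ship[2->3]=2 ship[1->2]=2 ship[0->1]=2 prod=3 -> [8 6 8 7]
Step 3: demand=3,sold=3 ship[2->3]=2 ship[1->2]=2 ship[0->1]=2 prod=3 -> [9 6 8 6]
Step 4: demand=3,sold=3 ship[2->3]=2 ship[1->2]=2 ship[0->1]=2 prod=3 -> [10 6 8 5]
Step 5: demand=3,sold=3 ship[2->3]=2 ship[1->2]=2 ship[0->1]=2 prod=3 -> [11 6 8 4]
Step 6: demand=3,sold=3 ship[2->3]=2 ship[1->2]=2 ship[0->1]=2 prod=3 -> [12 6 8 3]
Step 7: demand=3,sold=3 ship[2->3]=2 ship[1->2]=2 ship[0->1]=2 prod=3 -> [13 6 8 2]
Step 8: demand=3,sold=2 ship[2->3]=2 ship[1->2]=2 ship[0->1]=2 prod=3 -> [14 6 8 2]
Step 9: demand=3,sold=2 ship[2->3]=2 ship[1->2]=2 ship[0->1]=2 prod=3 -> [15 6 8 2]
Step 10: demand=3,sold=2 ship[2->3]=2 ship[1->2]=2 ship[0->1]=2 prod=3 -> [16 6 8 2]
Step 11: demand=3,sold=2 ship[2->3]=2 ship[1->2]=2 ship[0->1]=2 prod=3 -> [17 6 8 2]
Step 12: demand=3,sold=2 ship[2->3]=2 ship[1->2]=2 ship[0->1]=2 prod=3 -> [18 6 8 2]
First stockout at step 8

8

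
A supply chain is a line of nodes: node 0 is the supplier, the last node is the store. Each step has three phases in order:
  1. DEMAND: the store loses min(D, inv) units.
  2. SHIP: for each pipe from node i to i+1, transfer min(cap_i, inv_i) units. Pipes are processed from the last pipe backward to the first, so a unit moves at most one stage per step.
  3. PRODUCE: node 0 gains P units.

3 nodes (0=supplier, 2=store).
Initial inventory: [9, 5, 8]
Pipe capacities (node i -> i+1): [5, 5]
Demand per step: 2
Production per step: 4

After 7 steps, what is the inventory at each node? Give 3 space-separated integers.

Step 1: demand=2,sold=2 ship[1->2]=5 ship[0->1]=5 prod=4 -> inv=[8 5 11]
Step 2: demand=2,sold=2 ship[1->2]=5 ship[0->1]=5 prod=4 -> inv=[7 5 14]
Step 3: demand=2,sold=2 ship[1->2]=5 ship[0->1]=5 prod=4 -> inv=[6 5 17]
Step 4: demand=2,sold=2 ship[1->2]=5 ship[0->1]=5 prod=4 -> inv=[5 5 20]
Step 5: demand=2,sold=2 ship[1->2]=5 ship[0->1]=5 prod=4 -> inv=[4 5 23]
Step 6: demand=2,sold=2 ship[1->2]=5 ship[0->1]=4 prod=4 -> inv=[4 4 26]
Step 7: demand=2,sold=2 ship[1->2]=4 ship[0->1]=4 prod=4 -> inv=[4 4 28]

4 4 28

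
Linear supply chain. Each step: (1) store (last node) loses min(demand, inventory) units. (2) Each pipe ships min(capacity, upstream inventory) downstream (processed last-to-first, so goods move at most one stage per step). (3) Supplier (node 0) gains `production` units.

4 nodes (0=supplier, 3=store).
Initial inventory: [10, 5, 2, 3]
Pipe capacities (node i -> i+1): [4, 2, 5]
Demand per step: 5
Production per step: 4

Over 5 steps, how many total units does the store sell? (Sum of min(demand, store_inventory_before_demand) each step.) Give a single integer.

Answer: 11

Derivation:
Step 1: sold=3 (running total=3) -> [10 7 2 2]
Step 2: sold=2 (running total=5) -> [10 9 2 2]
Step 3: sold=2 (running total=7) -> [10 11 2 2]
Step 4: sold=2 (running total=9) -> [10 13 2 2]
Step 5: sold=2 (running total=11) -> [10 15 2 2]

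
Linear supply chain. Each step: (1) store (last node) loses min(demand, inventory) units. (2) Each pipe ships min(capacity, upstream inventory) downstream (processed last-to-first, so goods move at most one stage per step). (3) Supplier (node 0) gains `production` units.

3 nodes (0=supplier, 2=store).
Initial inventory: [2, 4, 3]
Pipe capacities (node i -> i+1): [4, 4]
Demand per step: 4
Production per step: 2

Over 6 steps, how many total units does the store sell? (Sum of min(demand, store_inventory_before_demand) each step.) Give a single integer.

Answer: 15

Derivation:
Step 1: sold=3 (running total=3) -> [2 2 4]
Step 2: sold=4 (running total=7) -> [2 2 2]
Step 3: sold=2 (running total=9) -> [2 2 2]
Step 4: sold=2 (running total=11) -> [2 2 2]
Step 5: sold=2 (running total=13) -> [2 2 2]
Step 6: sold=2 (running total=15) -> [2 2 2]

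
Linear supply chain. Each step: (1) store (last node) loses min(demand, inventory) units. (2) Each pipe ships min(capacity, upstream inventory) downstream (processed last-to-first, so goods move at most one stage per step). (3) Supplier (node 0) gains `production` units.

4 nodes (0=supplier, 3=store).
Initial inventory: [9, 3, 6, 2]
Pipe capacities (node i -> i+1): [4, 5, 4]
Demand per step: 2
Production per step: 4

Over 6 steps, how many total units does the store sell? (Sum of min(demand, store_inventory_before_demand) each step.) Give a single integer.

Step 1: sold=2 (running total=2) -> [9 4 5 4]
Step 2: sold=2 (running total=4) -> [9 4 5 6]
Step 3: sold=2 (running total=6) -> [9 4 5 8]
Step 4: sold=2 (running total=8) -> [9 4 5 10]
Step 5: sold=2 (running total=10) -> [9 4 5 12]
Step 6: sold=2 (running total=12) -> [9 4 5 14]

Answer: 12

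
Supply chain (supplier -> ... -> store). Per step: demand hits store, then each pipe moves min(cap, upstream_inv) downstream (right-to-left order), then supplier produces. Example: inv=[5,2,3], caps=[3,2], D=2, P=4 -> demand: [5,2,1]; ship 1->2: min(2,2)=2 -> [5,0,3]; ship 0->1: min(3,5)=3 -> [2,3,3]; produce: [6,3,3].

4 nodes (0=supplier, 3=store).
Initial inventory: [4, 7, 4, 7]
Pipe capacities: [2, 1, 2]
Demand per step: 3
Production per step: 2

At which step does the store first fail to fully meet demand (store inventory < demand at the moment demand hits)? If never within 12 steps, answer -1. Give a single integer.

Step 1: demand=3,sold=3 ship[2->3]=2 ship[1->2]=1 ship[0->1]=2 prod=2 -> [4 8 3 6]
Step 2: demand=3,sold=3 ship[2->3]=2 ship[1->2]=1 ship[0->1]=2 prod=2 -> [4 9 2 5]
Step 3: demand=3,sold=3 ship[2->3]=2 ship[1->2]=1 ship[0->1]=2 prod=2 -> [4 10 1 4]
Step 4: demand=3,sold=3 ship[2->3]=1 ship[1->2]=1 ship[0->1]=2 prod=2 -> [4 11 1 2]
Step 5: demand=3,sold=2 ship[2->3]=1 ship[1->2]=1 ship[0->1]=2 prod=2 -> [4 12 1 1]
Step 6: demand=3,sold=1 ship[2->3]=1 ship[1->2]=1 ship[0->1]=2 prod=2 -> [4 13 1 1]
Step 7: demand=3,sold=1 ship[2->3]=1 ship[1->2]=1 ship[0->1]=2 prod=2 -> [4 14 1 1]
Step 8: demand=3,sold=1 ship[2->3]=1 ship[1->2]=1 ship[0->1]=2 prod=2 -> [4 15 1 1]
Step 9: demand=3,sold=1 ship[2->3]=1 ship[1->2]=1 ship[0->1]=2 prod=2 -> [4 16 1 1]
Step 10: demand=3,sold=1 ship[2->3]=1 ship[1->2]=1 ship[0->1]=2 prod=2 -> [4 17 1 1]
Step 11: demand=3,sold=1 ship[2->3]=1 ship[1->2]=1 ship[0->1]=2 prod=2 -> [4 18 1 1]
Step 12: demand=3,sold=1 ship[2->3]=1 ship[1->2]=1 ship[0->1]=2 prod=2 -> [4 19 1 1]
First stockout at step 5

5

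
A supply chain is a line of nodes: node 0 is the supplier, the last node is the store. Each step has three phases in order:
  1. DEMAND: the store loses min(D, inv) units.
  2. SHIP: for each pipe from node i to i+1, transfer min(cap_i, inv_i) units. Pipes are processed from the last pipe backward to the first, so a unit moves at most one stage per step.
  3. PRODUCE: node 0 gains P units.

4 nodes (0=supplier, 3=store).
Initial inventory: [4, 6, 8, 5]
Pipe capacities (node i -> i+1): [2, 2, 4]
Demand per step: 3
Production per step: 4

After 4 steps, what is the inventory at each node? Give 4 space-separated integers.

Step 1: demand=3,sold=3 ship[2->3]=4 ship[1->2]=2 ship[0->1]=2 prod=4 -> inv=[6 6 6 6]
Step 2: demand=3,sold=3 ship[2->3]=4 ship[1->2]=2 ship[0->1]=2 prod=4 -> inv=[8 6 4 7]
Step 3: demand=3,sold=3 ship[2->3]=4 ship[1->2]=2 ship[0->1]=2 prod=4 -> inv=[10 6 2 8]
Step 4: demand=3,sold=3 ship[2->3]=2 ship[1->2]=2 ship[0->1]=2 prod=4 -> inv=[12 6 2 7]

12 6 2 7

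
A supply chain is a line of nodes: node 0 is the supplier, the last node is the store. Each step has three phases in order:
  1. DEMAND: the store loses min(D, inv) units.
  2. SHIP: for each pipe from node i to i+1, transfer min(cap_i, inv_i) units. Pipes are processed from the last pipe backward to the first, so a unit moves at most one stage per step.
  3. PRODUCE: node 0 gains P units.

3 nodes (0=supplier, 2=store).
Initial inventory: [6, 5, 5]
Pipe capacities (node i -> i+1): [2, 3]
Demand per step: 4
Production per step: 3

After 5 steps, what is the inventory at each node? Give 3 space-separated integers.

Step 1: demand=4,sold=4 ship[1->2]=3 ship[0->1]=2 prod=3 -> inv=[7 4 4]
Step 2: demand=4,sold=4 ship[1->2]=3 ship[0->1]=2 prod=3 -> inv=[8 3 3]
Step 3: demand=4,sold=3 ship[1->2]=3 ship[0->1]=2 prod=3 -> inv=[9 2 3]
Step 4: demand=4,sold=3 ship[1->2]=2 ship[0->1]=2 prod=3 -> inv=[10 2 2]
Step 5: demand=4,sold=2 ship[1->2]=2 ship[0->1]=2 prod=3 -> inv=[11 2 2]

11 2 2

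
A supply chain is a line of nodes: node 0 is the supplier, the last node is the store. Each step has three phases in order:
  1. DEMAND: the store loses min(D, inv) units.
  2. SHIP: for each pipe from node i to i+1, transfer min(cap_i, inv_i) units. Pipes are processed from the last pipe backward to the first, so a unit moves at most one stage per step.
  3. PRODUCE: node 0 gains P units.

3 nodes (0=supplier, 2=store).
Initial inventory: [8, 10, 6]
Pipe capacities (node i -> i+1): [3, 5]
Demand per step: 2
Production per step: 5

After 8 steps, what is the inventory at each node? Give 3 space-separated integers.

Step 1: demand=2,sold=2 ship[1->2]=5 ship[0->1]=3 prod=5 -> inv=[10 8 9]
Step 2: demand=2,sold=2 ship[1->2]=5 ship[0->1]=3 prod=5 -> inv=[12 6 12]
Step 3: demand=2,sold=2 ship[1->2]=5 ship[0->1]=3 prod=5 -> inv=[14 4 15]
Step 4: demand=2,sold=2 ship[1->2]=4 ship[0->1]=3 prod=5 -> inv=[16 3 17]
Step 5: demand=2,sold=2 ship[1->2]=3 ship[0->1]=3 prod=5 -> inv=[18 3 18]
Step 6: demand=2,sold=2 ship[1->2]=3 ship[0->1]=3 prod=5 -> inv=[20 3 19]
Step 7: demand=2,sold=2 ship[1->2]=3 ship[0->1]=3 prod=5 -> inv=[22 3 20]
Step 8: demand=2,sold=2 ship[1->2]=3 ship[0->1]=3 prod=5 -> inv=[24 3 21]

24 3 21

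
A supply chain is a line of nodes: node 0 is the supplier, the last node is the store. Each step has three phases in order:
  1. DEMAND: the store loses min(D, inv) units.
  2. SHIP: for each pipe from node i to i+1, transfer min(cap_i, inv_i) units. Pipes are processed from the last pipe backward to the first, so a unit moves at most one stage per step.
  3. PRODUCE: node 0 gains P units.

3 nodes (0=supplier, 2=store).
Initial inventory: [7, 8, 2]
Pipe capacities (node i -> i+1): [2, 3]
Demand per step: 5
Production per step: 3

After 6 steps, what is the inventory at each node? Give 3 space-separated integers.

Step 1: demand=5,sold=2 ship[1->2]=3 ship[0->1]=2 prod=3 -> inv=[8 7 3]
Step 2: demand=5,sold=3 ship[1->2]=3 ship[0->1]=2 prod=3 -> inv=[9 6 3]
Step 3: demand=5,sold=3 ship[1->2]=3 ship[0->1]=2 prod=3 -> inv=[10 5 3]
Step 4: demand=5,sold=3 ship[1->2]=3 ship[0->1]=2 prod=3 -> inv=[11 4 3]
Step 5: demand=5,sold=3 ship[1->2]=3 ship[0->1]=2 prod=3 -> inv=[12 3 3]
Step 6: demand=5,sold=3 ship[1->2]=3 ship[0->1]=2 prod=3 -> inv=[13 2 3]

13 2 3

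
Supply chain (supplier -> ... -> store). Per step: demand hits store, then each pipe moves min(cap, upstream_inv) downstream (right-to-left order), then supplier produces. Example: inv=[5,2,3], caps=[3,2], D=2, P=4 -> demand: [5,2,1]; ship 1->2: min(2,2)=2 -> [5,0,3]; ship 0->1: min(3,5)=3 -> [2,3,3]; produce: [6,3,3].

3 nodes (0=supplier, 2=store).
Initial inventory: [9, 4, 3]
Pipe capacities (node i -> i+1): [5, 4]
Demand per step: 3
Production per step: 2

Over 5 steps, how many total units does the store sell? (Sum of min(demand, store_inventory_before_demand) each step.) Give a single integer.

Step 1: sold=3 (running total=3) -> [6 5 4]
Step 2: sold=3 (running total=6) -> [3 6 5]
Step 3: sold=3 (running total=9) -> [2 5 6]
Step 4: sold=3 (running total=12) -> [2 3 7]
Step 5: sold=3 (running total=15) -> [2 2 7]

Answer: 15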